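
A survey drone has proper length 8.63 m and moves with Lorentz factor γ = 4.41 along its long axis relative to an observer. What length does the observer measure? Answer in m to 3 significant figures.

L ≈ 1.96 m

γ = 4.41 (given)
Length contraction: L = L₀/γ = 8.63/4.41 = 1.96 m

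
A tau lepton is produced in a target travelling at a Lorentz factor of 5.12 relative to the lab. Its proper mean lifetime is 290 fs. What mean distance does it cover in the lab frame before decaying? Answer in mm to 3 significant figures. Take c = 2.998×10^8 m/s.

β = √(1 − 1/γ²) = √(1 − 1/5.12²) = 0.98074
Dilated lifetime: Δt = γτ₀ = 5.12 × 290 fs = 1484.8 fs
d = vΔt = 0.98074c × 1484.8 fs = 2.9403×10^8 m/s × 1.4848×10^-12 s = 0.437 mm

d ≈ 0.437 mm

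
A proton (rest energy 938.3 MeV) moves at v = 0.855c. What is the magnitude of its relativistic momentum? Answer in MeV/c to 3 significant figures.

γ = 1/√(1 − 0.855²) = 1.9282
p = γβm₀c = 1.9282 × 0.855 × 938.3 MeV/c = 1550 MeV/c

p ≈ 1550 MeV/c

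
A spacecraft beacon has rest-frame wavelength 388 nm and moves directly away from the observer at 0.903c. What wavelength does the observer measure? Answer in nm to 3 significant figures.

Relativistic Doppler: λ_obs = λ_src √((1+β)/(1−β))
= 388 × √(1.9030/0.097000) = 388 × 4.4293 = 1720 nm

λ_obs ≈ 1720 nm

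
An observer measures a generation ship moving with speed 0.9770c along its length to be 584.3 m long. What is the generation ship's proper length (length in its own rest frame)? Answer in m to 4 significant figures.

L₀ ≈ 2740 m

γ = 1/√(1 − 0.9770²) = 4.68957
L₀ = γL = 4.68957 × 584.3 = 2740 m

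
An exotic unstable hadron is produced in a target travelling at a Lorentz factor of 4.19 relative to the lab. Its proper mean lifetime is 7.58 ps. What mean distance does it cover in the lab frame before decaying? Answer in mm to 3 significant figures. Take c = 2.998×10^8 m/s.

β = √(1 − 1/γ²) = √(1 − 1/4.19²) = 0.97110
Dilated lifetime: Δt = γτ₀ = 4.19 × 7.58 ps = 31.760 ps
d = vΔt = 0.97110c × 31.760 ps = 2.9114×10^8 m/s × 3.1760×10^-11 s = 9.25 mm

d ≈ 9.25 mm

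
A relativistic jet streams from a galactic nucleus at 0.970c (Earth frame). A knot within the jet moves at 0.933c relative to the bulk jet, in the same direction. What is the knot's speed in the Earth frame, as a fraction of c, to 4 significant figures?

Relativistic velocity addition: u = (u' + v)/(1 + u'v/c²)
= (0.933 + 0.970)/(1 + 0.933×0.970) = 1.903/1.90501 = 0.9989

u ≈ 0.9989c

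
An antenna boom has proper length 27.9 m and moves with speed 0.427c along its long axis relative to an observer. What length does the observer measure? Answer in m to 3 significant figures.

γ = 1/√(1 − 0.427²) = 1.1059
Length contraction: L = L₀/γ = 27.9/1.1059 = 25.2 m

L ≈ 25.2 m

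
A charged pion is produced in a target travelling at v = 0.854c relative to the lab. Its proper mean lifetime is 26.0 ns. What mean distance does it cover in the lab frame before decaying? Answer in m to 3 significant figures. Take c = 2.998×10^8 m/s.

d ≈ 12.8 m

γ = 1/√(1 − 0.854²) = 1.9221
Dilated lifetime: Δt = γτ₀ = 1.9221 × 26.0 ns = 49.974 ns
d = vΔt = 0.854c × 49.974 ns = 2.5603×10^8 m/s × 4.9974×10^-8 s = 12.8 m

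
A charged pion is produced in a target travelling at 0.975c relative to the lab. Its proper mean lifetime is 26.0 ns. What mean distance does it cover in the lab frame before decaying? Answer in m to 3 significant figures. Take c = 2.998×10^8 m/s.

d ≈ 34.2 m

γ = 1/√(1 − 0.975²) = 4.5004
Dilated lifetime: Δt = γτ₀ = 4.5004 × 26.0 ns = 117.01 ns
d = vΔt = 0.975c × 117.01 ns = 2.9230×10^8 m/s × 1.1701×10^-7 s = 34.2 m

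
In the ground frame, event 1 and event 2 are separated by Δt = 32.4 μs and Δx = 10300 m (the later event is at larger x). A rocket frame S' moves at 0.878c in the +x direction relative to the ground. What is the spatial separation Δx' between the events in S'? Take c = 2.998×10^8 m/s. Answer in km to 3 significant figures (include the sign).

Δx' ≈ 3.70 km

γ = 1/√(1 − 0.878²) = 2.0892
Δx' = γ(Δx − vΔt) = 2.0892 × (10300 m − 0.878×(2.998×10^8 m/s)×32.4×10^-6 s)
= 2.0892 × (1771.5 m) = 3.70 km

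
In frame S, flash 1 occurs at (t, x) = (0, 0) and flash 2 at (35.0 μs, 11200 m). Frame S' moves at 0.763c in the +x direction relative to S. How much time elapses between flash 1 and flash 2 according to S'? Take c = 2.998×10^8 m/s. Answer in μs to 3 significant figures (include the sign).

γ = 1/√(1 − 0.763²) = 1.5470
Δt' = γ(Δt − vΔx/c²) = 1.5470 × (35.0 μs − 0.763×11200 m / (2.998×10^8 m/s))
= 1.5470 × (6.4957 μs) = 10.0 μs

Δt' ≈ 10.0 μs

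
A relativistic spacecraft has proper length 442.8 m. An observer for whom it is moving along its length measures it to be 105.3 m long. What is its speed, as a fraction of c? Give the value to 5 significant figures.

β ≈ 0.97131

γ = L₀/L = 442.8/105.3 = 4.205128
β = √(1 − 1/γ²) = 0.97131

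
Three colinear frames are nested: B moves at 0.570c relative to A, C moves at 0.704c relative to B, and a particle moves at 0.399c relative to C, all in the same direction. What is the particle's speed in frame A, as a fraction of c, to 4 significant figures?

Compose boost 2: (0.704 + 0.570)/(1 + 0.704×0.570) = 1.274/1.40128 = 0.909169
Compose boost 3: (0.399 + 0.909169)/(1 + 0.399×0.909169) = 1.30817/1.36276 = 0.9599

u ≈ 0.9599c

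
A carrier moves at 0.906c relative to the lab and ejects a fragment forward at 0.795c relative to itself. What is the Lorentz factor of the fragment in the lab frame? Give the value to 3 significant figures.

u_lab = (0.795 + 0.906)/(1 + 0.795×0.906) = 1.701/1.72027 = 0.988798
γ = 1/√(1 − 0.988798²) = 6.70

γ ≈ 6.70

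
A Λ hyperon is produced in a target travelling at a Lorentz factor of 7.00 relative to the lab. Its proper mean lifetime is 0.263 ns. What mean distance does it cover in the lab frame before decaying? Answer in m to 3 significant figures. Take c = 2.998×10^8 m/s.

d ≈ 0.546 m

β = √(1 − 1/γ²) = √(1 − 1/7.00²) = 0.98974
Dilated lifetime: Δt = γτ₀ = 7.00 × 0.263 ns = 1.8410 ns
d = vΔt = 0.98974c × 1.8410 ns = 2.9673×10^8 m/s × 1.8410×10^-9 s = 0.546 m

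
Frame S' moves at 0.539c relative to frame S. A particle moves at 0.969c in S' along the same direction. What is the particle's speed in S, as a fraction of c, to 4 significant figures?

Relativistic velocity addition: u = (u' + v)/(1 + u'v/c²)
= (0.969 + 0.539)/(1 + 0.969×0.539) = 1.508/1.52229 = 0.9906

u ≈ 0.9906c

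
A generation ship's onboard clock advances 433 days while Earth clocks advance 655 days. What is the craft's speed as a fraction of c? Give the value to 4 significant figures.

β ≈ 0.7503

γ = Δt/τ₀ = 655/433 = 1.51270
β = √(1 − 1/γ²) = √(1 − 1/1.51270²) = 0.7503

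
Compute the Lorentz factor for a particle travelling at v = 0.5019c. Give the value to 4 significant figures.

γ = 1/√(1 − β²) = 1/√(1 − 0.5019²) = 1/√(0.748096) = 1.156

γ ≈ 1.156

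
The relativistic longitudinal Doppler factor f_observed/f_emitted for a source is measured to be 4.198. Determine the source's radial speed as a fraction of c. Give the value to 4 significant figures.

β ≈ 0.8926

f_obs/f_src = √((1+β)/(1−β)) = 4.198  ⇒  (1+β)/(1−β) = 17.6232
β = |1 − D²|/(1 + D²) = |1 − 17.6232|/(1 + 17.6232) = 0.8926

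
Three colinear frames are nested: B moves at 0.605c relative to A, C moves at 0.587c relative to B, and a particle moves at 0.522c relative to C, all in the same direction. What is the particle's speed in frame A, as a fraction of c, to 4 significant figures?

Compose boost 2: (0.587 + 0.605)/(1 + 0.587×0.605) = 1.192/1.35513 = 0.879617
Compose boost 3: (0.522 + 0.879617)/(1 + 0.522×0.879617) = 1.40162/1.45916 = 0.9606

u ≈ 0.9606c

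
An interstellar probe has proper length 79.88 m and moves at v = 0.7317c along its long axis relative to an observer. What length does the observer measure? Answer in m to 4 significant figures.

L ≈ 54.45 m

γ = 1/√(1 − 0.7317²) = 1.46708
Length contraction: L = L₀/γ = 79.88/1.46708 = 54.45 m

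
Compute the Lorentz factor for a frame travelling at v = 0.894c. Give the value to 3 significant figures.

γ ≈ 2.23

γ = 1/√(1 − β²) = 1/√(1 − 0.894²) = 1/√(0.20076) = 2.23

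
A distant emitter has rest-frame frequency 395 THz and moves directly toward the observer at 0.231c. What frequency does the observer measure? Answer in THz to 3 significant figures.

f_obs ≈ 500 THz

Relativistic Doppler: f_obs = f_src √((1+β)/(1−β))
= 395 × √(1.2310/0.76900) = 395 × 1.2652 = 500 THz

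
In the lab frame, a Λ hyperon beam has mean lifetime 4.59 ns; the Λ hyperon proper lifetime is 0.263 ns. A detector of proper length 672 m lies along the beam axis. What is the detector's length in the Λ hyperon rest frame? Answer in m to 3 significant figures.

L ≈ 38.5 m

Time dilation ⇒ γ = Δt/τ₀ = 4.59/0.263 = 17.452
Length contraction: L = L₀/γ = 672/17.452 = 38.5 m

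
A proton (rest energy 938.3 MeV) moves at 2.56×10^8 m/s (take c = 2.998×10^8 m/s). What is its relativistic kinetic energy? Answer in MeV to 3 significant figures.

K ≈ 865 MeV

β = v/c = 2.56×10^8 / 2.998×10^8 = 0.85390
γ = 1/√(1 − 0.85390²) = 1.9215
K = (γ − 1)m₀c² = (1.9215 − 1) × 938.3 MeV = 0.92148 × 938.3 MeV = 865 MeV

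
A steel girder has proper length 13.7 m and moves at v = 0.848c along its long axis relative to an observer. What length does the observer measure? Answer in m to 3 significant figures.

γ = 1/√(1 − 0.848²) = 1.8868
Length contraction: L = L₀/γ = 13.7/1.8868 = 7.26 m

L ≈ 7.26 m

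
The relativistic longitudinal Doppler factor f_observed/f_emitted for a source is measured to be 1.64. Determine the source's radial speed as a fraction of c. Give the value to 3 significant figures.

β ≈ 0.458

f_obs/f_src = √((1+β)/(1−β)) = 1.64  ⇒  (1+β)/(1−β) = 2.6896
β = |1 − D²|/(1 + D²) = |1 − 2.6896|/(1 + 2.6896) = 0.458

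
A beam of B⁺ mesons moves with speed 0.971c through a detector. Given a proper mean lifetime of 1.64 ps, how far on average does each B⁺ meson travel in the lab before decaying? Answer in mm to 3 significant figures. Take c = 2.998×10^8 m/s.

γ = 1/√(1 − 0.971²) = 4.1827
Dilated lifetime: Δt = γτ₀ = 4.1827 × 1.64 ps = 6.8596 ps
d = vΔt = 0.971c × 6.8596 ps = 2.9111×10^8 m/s × 6.8596×10^-12 s = 2.00 mm

d ≈ 2.00 mm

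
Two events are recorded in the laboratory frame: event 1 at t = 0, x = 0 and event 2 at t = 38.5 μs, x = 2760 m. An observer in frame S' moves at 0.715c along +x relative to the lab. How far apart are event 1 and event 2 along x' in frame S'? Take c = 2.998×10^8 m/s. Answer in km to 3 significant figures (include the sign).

γ = 1/√(1 − 0.715²) = 1.4304
Δx' = γ(Δx − vΔt) = 1.4304 × (2760 m − 0.715×(2.998×10^8 m/s)×38.5×10^-6 s)
= 1.4304 × (-5492.7 m) = -7.86 km

Δx' ≈ -7.86 km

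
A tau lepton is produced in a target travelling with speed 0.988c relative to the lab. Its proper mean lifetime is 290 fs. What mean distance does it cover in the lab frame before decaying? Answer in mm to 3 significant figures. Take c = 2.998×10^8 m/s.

d ≈ 0.556 mm

γ = 1/√(1 − 0.988²) = 6.4744
Dilated lifetime: Δt = γτ₀ = 6.4744 × 290 fs = 1877.6 fs
d = vΔt = 0.988c × 1877.6 fs = 2.9620×10^8 m/s × 1.8776×10^-12 s = 0.556 mm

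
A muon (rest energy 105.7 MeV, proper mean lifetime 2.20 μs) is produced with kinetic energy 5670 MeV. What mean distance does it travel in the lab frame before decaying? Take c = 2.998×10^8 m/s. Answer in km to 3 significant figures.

d ≈ 36.0 km

γ = 1 + K/(m₀c²) = 1 + 5670/105.7 = 54.642
β = √(1 − 1/γ²) = 0.99983
Dilated lifetime: γτ₀ = 54.642 × 2.20 μs = 120.21 μs
d = βc·γτ₀ = 0.99983 × (2.998×10^8 m/s) × 0.00012021 s = 36.0 km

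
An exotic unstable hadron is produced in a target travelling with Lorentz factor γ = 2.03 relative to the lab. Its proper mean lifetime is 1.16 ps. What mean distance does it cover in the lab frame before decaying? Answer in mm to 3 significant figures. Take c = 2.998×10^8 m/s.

β = √(1 − 1/γ²) = √(1 − 1/2.03²) = 0.87025
Dilated lifetime: Δt = γτ₀ = 2.03 × 1.16 ps = 2.3548 ps
d = vΔt = 0.87025c × 2.3548 ps = 2.6090×10^8 m/s × 2.3548×10^-12 s = 0.614 mm

d ≈ 0.614 mm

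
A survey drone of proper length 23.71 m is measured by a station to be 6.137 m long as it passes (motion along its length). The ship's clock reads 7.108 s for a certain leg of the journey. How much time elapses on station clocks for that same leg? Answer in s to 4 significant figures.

Length contraction ⇒ γ = L₀/L = 23.71/6.137 = 3.86345
Time dilation: Δt = γτ₀ = 3.86345 × 7.108 s = 27.46 s

Δt ≈ 27.46 s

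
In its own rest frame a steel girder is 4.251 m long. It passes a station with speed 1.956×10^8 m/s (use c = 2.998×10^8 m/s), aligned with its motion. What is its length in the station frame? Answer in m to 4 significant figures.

β = v/c = 1.956×10^8 / 2.998×10^8 = 0.652435
γ = 1/√(1 − 0.652435²) = 1.31953
Length contraction: L = L₀/γ = 4.251/1.31953 = 3.222 m

L ≈ 3.222 m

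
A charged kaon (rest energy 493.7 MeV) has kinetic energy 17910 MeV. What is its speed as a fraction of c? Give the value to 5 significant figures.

β ≈ 0.99964

γ = 1 + K/(m₀c²) = 1 + 17910/493.7 = 37.27709
β = √(1 − 1/γ²) = 0.99964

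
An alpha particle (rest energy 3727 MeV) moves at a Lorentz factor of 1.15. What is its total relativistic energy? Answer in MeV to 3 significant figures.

E ≈ 4290 MeV

γ = 1.15 (given)
E = γm₀c² = 1.15 × 3727 MeV = 4290 MeV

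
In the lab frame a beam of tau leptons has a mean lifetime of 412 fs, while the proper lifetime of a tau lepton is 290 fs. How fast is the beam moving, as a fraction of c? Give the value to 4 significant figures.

β ≈ 0.7103

γ = Δt/τ₀ = 412/290 = 1.42069
β = √(1 − 1/γ²) = √(1 − 1/1.42069²) = 0.7103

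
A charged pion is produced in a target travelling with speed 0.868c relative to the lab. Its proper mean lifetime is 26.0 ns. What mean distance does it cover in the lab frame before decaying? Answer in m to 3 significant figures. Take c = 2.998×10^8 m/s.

γ = 1/√(1 − 0.868²) = 2.0138
Dilated lifetime: Δt = γτ₀ = 2.0138 × 26.0 ns = 52.360 ns
d = vΔt = 0.868c × 52.360 ns = 2.6023×10^8 m/s × 5.2360×10^-8 s = 13.6 m

d ≈ 13.6 m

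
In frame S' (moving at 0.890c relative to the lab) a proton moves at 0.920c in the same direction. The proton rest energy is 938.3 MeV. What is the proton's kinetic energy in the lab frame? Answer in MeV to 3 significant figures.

K ≈ 8610 MeV

u_lab = (0.920 + 0.890)/(1 + 0.920×0.890) = 0.995162
γ = 1/√(1 − 0.995162²) = 10.178
K = (γ − 1)m₀c² = (10.178 − 1) × 938.3 = 9.1780 × 938.3 = 8610 MeV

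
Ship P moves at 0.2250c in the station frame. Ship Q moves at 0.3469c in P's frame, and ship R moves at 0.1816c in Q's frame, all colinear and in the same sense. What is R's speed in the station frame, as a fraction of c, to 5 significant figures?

u ≈ 0.64952c

Compose boost 2: (0.3469 + 0.2250)/(1 + 0.3469×0.2250) = 0.57190/1.078053 = 0.5304936
Compose boost 3: (0.1816 + 0.5304936)/(1 + 0.1816×0.5304936) = 0.7120936/1.096338 = 0.64952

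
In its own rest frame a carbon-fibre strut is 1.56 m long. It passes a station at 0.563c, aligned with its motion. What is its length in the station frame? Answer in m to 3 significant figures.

L ≈ 1.29 m

γ = 1/√(1 − 0.563²) = 1.2100
Length contraction: L = L₀/γ = 1.56/1.2100 = 1.29 m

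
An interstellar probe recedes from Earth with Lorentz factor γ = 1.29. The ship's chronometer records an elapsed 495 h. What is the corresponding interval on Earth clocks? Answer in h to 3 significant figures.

Δt ≈ 639 h

γ = 1.29 (given)
Time dilation: Δt = γτ₀ = 1.29 × 495 h = 639 h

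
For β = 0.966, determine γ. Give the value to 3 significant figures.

γ = 1/√(1 − β²) = 1/√(1 − 0.966²) = 1/√(0.066844) = 3.87

γ ≈ 3.87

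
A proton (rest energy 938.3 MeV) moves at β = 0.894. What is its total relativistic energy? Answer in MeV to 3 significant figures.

E ≈ 2090 MeV

γ = 1/√(1 − 0.894²) = 2.2318
E = γm₀c² = 2.2318 × 938.3 MeV = 2090 MeV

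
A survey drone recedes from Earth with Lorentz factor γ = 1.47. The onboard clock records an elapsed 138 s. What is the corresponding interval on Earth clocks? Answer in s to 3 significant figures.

Δt ≈ 203 s

γ = 1.47 (given)
Time dilation: Δt = γτ₀ = 1.47 × 138 s = 203 s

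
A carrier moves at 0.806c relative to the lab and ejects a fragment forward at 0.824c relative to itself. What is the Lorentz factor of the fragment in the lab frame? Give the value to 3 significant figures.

u_lab = (0.824 + 0.806)/(1 + 0.824×0.806) = 1.630/1.66414 = 0.979483
γ = 1/√(1 − 0.979483²) = 4.96

γ ≈ 4.96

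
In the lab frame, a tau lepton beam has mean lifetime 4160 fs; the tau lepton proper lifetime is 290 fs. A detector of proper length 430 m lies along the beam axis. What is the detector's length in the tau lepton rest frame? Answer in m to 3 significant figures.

L ≈ 30.0 m

Time dilation ⇒ γ = Δt/τ₀ = 4160/290 = 14.345
Length contraction: L = L₀/γ = 430/14.345 = 30.0 m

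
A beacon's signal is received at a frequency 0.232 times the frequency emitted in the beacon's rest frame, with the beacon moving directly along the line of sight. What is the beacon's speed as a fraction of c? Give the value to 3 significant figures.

β ≈ 0.898

f_obs/f_src = √((1−β)/(1+β)) = 0.232  ⇒  (1−β)/(1+β) = 0.053824
β = |1 − D²|/(1 + D²) = |1 − 0.053824|/(1 + 0.053824) = 0.898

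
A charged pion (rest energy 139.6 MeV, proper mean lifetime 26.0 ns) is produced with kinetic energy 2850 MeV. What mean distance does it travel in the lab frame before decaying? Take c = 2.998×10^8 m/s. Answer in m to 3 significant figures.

γ = 1 + K/(m₀c²) = 1 + 2850/139.6 = 21.415
β = √(1 − 1/γ²) = 0.99891
Dilated lifetime: γτ₀ = 21.415 × 26.0 ns = 556.80 ns
d = βc·γτ₀ = 0.99891 × (2.998×10^8 m/s) × 5.5680×10^-7 s = 167 m

d ≈ 167 m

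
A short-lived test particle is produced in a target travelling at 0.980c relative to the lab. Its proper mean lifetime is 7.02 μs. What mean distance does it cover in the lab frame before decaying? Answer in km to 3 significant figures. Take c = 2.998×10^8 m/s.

d ≈ 10.4 km

γ = 1/√(1 − 0.980²) = 5.0252
Dilated lifetime: Δt = γτ₀ = 5.0252 × 7.02 μs = 35.277 μs
d = vΔt = 0.980c × 35.277 μs = 2.9380×10^8 m/s × 3.5277×10^-5 s = 10.4 km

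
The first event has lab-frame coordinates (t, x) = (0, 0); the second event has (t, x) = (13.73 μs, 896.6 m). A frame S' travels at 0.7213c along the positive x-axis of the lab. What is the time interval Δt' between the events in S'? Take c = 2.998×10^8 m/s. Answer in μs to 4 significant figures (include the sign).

Δt' ≈ 16.71 μs

γ = 1/√(1 − 0.7213²) = 1.44379
Δt' = γ(Δt − vΔx/c²) = 1.44379 × (13.73 μs − 0.7213×896.6 m / (2.998×10^8 m/s))
= 1.44379 × (11.5728 μs) = 16.71 μs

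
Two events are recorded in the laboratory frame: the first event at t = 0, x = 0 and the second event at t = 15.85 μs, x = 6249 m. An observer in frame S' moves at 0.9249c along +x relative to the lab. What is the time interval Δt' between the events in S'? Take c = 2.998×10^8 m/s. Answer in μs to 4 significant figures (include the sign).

Δt' ≈ -9.017 μs

γ = 1/√(1 − 0.9249²) = 2.63012
Δt' = γ(Δt − vΔx/c²) = 2.63012 × (15.85 μs − 0.9249×6249 m / (2.998×10^8 m/s))
= 2.63012 × (-3.42852 μs) = -9.017 μs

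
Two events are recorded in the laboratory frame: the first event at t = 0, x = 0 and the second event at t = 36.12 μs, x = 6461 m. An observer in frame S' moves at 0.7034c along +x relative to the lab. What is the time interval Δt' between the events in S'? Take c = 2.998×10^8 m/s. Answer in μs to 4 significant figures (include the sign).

γ = 1/√(1 − 0.7034²) = 1.40688
Δt' = γ(Δt − vΔx/c²) = 1.40688 × (36.12 μs − 0.7034×6461 m / (2.998×10^8 m/s))
= 1.40688 × (20.9610 μs) = 29.49 μs

Δt' ≈ 29.49 μs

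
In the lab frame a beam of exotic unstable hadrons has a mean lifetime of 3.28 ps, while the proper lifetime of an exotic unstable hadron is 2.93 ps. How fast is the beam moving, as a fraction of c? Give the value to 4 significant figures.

γ = Δt/τ₀ = 3.28/2.93 = 1.11945
β = √(1 − 1/γ²) = √(1 − 1/1.11945²) = 0.4495

β ≈ 0.4495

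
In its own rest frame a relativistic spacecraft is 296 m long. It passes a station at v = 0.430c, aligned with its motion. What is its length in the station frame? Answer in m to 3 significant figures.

γ = 1/√(1 − 0.430²) = 1.1076
Length contraction: L = L₀/γ = 296/1.1076 = 267 m

L ≈ 267 m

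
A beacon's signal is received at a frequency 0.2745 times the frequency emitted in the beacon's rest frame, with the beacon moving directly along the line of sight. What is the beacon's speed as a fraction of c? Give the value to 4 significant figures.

β ≈ 0.8599

f_obs/f_src = √((1−β)/(1+β)) = 0.2745  ⇒  (1−β)/(1+β) = 0.0753503
β = |1 − D²|/(1 + D²) = |1 − 0.0753503|/(1 + 0.0753503) = 0.8599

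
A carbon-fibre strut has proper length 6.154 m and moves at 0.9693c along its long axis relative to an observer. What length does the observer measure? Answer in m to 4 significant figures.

γ = 1/√(1 − 0.9693²) = 4.06701
Length contraction: L = L₀/γ = 6.154/4.06701 = 1.513 m

L ≈ 1.513 m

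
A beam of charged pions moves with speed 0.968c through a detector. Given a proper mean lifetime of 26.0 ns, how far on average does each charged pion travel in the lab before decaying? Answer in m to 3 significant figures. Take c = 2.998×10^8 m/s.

d ≈ 30.1 m

γ = 1/√(1 − 0.968²) = 3.9849
Dilated lifetime: Δt = γτ₀ = 3.9849 × 26.0 ns = 103.61 ns
d = vΔt = 0.968c × 103.61 ns = 2.9021×10^8 m/s × 1.0361×10^-7 s = 30.1 m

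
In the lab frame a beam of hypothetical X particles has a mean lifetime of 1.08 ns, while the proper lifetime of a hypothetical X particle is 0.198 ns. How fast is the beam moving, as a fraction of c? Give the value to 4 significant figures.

β ≈ 0.9831

γ = Δt/τ₀ = 1.08/0.198 = 5.45455
β = √(1 − 1/γ²) = √(1 − 1/5.45455²) = 0.9831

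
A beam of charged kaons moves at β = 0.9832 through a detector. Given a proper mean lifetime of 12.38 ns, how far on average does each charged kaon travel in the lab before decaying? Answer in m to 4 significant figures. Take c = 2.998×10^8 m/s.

d ≈ 19.99 m

γ = 1/√(1 − 0.9832²) = 5.47851
Dilated lifetime: Δt = γτ₀ = 5.47851 × 12.38 ns = 67.8239 ns
d = vΔt = 0.9832c × 67.8239 ns = 2.94763×10^8 m/s × 6.78239×10^-8 s = 19.99 m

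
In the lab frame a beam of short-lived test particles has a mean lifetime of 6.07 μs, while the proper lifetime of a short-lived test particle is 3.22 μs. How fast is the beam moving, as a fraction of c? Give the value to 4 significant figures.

γ = Δt/τ₀ = 6.07/3.22 = 1.88509
β = √(1 − 1/γ²) = √(1 − 1/1.88509²) = 0.8477

β ≈ 0.8477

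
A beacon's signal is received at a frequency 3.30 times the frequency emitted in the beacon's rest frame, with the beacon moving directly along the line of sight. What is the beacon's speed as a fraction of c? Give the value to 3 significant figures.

f_obs/f_src = √((1+β)/(1−β)) = 3.30  ⇒  (1+β)/(1−β) = 10.890
β = |1 − D²|/(1 + D²) = |1 − 10.890|/(1 + 10.890) = 0.832

β ≈ 0.832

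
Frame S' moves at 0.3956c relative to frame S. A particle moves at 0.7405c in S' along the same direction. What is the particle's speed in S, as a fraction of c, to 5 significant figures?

u ≈ 0.87869c

Relativistic velocity addition: u = (u' + v)/(1 + u'v/c²)
= (0.7405 + 0.3956)/(1 + 0.7405×0.3956) = 1.1361/1.292942 = 0.87869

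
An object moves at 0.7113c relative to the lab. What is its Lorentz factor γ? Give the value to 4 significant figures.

γ = 1/√(1 − β²) = 1/√(1 − 0.7113²) = 1/√(0.494052) = 1.423

γ ≈ 1.423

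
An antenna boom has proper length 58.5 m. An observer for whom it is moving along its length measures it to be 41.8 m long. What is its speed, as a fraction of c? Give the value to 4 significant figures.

γ = L₀/L = 58.5/41.8 = 1.39952
β = √(1 − 1/γ²) = 0.6996

β ≈ 0.6996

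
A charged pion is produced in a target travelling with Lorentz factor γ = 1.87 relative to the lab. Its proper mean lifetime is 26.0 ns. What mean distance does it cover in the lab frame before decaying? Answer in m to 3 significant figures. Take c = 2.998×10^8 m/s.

d ≈ 12.3 m

β = √(1 − 1/γ²) = √(1 − 1/1.87²) = 0.84500
Dilated lifetime: Δt = γτ₀ = 1.87 × 26.0 ns = 48.620 ns
d = vΔt = 0.84500c × 48.620 ns = 2.5333×10^8 m/s × 4.8620×10^-8 s = 12.3 m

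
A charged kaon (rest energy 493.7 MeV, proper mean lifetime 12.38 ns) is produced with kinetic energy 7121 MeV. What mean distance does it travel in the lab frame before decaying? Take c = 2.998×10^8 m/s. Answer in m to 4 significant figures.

d ≈ 57.13 m

γ = 1 + K/(m₀c²) = 1 + 7121/493.7 = 15.4237
β = √(1 − 1/γ²) = 0.997896
Dilated lifetime: γτ₀ = 15.4237 × 12.38 ns = 190.946 ns
d = βc·γτ₀ = 0.997896 × (2.998×10^8 m/s) × 1.90946×10^-7 s = 57.13 m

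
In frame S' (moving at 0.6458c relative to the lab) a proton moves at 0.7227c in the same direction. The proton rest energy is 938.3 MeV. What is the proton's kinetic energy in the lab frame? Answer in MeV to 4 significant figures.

u_lab = (0.7227 + 0.6458)/(1 + 0.7227×0.6458) = 0.9330345
γ = 1/√(1 − 0.9330345²) = 2.77942
K = (γ − 1)m₀c² = (2.77942 − 1) × 938.3 = 1.77942 × 938.3 = 1670 MeV

K ≈ 1670 MeV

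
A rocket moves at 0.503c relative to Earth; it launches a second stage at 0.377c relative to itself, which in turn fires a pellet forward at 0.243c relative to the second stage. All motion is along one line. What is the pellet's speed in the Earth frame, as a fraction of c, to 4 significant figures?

u ≈ 0.8330c

Compose boost 2: (0.377 + 0.503)/(1 + 0.377×0.503) = 0.8800/1.18963 = 0.739725
Compose boost 3: (0.243 + 0.739725)/(1 + 0.243×0.739725) = 0.982725/1.17975 = 0.8330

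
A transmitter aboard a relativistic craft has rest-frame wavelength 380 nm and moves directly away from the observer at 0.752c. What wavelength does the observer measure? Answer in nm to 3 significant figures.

Relativistic Doppler: λ_obs = λ_src √((1+β)/(1−β))
= 380 × √(1.7520/0.24800) = 380 × 2.6579 = 1010 nm

λ_obs ≈ 1010 nm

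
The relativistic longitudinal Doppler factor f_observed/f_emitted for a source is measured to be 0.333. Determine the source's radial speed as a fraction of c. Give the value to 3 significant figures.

β ≈ 0.800

f_obs/f_src = √((1−β)/(1+β)) = 0.333  ⇒  (1−β)/(1+β) = 0.11089
β = |1 − D²|/(1 + D²) = |1 − 0.11089|/(1 + 0.11089) = 0.800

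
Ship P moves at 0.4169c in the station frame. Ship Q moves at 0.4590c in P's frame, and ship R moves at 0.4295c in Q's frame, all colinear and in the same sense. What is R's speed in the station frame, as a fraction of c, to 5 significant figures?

u ≈ 0.88519c

Compose boost 2: (0.4590 + 0.4169)/(1 + 0.4590×0.4169) = 0.87590/1.191357 = 0.7352120
Compose boost 3: (0.4295 + 0.7352120)/(1 + 0.4295×0.7352120) = 1.164712/1.315774 = 0.88519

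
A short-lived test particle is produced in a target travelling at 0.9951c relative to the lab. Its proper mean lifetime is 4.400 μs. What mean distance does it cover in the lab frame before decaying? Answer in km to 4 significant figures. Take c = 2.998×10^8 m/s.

d ≈ 13.28 km

γ = 1/√(1 − 0.9951²) = 10.1139
Dilated lifetime: Δt = γτ₀ = 10.1139 × 4.400 μs = 44.5013 μs
d = vΔt = 0.9951c × 44.5013 μs = 2.98331×10^8 m/s × 4.45013×10^-5 s = 13.28 km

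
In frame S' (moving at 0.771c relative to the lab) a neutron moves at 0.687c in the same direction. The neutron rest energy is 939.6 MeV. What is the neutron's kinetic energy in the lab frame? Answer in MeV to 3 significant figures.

K ≈ 2170 MeV

u_lab = (0.687 + 0.771)/(1 + 0.687×0.771) = 0.953142
γ = 1/√(1 − 0.953142²) = 3.3055
K = (γ − 1)m₀c² = (3.3055 − 1) × 939.6 = 2.3055 × 939.6 = 2170 MeV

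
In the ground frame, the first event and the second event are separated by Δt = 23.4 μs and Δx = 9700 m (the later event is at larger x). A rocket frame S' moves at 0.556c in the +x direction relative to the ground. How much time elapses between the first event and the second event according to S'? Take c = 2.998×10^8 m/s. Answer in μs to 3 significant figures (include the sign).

γ = 1/√(1 − 0.556²) = 1.2031
Δt' = γ(Δt − vΔx/c²) = 1.2031 × (23.4 μs − 0.556×9700 m / (2.998×10^8 m/s))
= 1.2031 × (5.4107 μs) = 6.51 μs

Δt' ≈ 6.51 μs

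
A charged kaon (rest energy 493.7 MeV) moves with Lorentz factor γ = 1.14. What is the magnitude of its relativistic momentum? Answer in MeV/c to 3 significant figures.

β = √(1 − 1/γ²) = √(1 − 1/1.14²) = 0.48014
p = γβm₀c = 1.14 × 0.48014 × 493.7 MeV/c = 270 MeV/c

p ≈ 270 MeV/c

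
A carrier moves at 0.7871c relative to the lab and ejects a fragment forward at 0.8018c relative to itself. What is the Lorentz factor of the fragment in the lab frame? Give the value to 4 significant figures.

γ ≈ 4.425

u_lab = (0.8018 + 0.7871)/(1 + 0.8018×0.7871) = 1.5889/1.631097 = 0.9741298
γ = 1/√(1 − 0.9741298²) = 4.425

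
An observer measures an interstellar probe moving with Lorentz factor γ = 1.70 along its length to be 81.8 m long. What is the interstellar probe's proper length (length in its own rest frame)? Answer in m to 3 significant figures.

γ = 1.70 (given)
L₀ = γL = 1.70 × 81.8 = 139 m

L₀ ≈ 139 m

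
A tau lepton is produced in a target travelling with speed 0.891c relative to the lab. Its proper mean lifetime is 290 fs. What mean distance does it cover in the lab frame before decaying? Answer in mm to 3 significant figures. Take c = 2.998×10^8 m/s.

γ = 1/√(1 − 0.891²) = 2.2026
Dilated lifetime: Δt = γτ₀ = 2.2026 × 290 fs = 638.76 fs
d = vΔt = 0.891c × 638.76 fs = 2.6712×10^8 m/s × 6.3876×10^-13 s = 0.171 mm

d ≈ 0.171 mm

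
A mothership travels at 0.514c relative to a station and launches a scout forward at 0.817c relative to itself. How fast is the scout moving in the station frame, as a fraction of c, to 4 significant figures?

u ≈ 0.9374c

Compose boost 2: (0.817 + 0.514)/(1 + 0.817×0.514) = 1.331/1.41994 = 0.9374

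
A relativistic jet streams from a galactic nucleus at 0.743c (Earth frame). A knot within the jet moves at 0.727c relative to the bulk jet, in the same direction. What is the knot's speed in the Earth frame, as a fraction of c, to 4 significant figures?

u ≈ 0.9544c

Relativistic velocity addition: u = (u' + v)/(1 + u'v/c²)
= (0.727 + 0.743)/(1 + 0.727×0.743) = 1.470/1.54016 = 0.9544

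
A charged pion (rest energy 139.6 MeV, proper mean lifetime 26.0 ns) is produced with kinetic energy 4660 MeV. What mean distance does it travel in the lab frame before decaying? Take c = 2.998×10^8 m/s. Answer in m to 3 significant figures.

γ = 1 + K/(m₀c²) = 1 + 4660/139.6 = 34.381
β = √(1 − 1/γ²) = 0.99958
Dilated lifetime: γτ₀ = 34.381 × 26.0 ns = 893.91 ns
d = βc·γτ₀ = 0.99958 × (2.998×10^8 m/s) × 8.9391×10^-7 s = 268 m

d ≈ 268 m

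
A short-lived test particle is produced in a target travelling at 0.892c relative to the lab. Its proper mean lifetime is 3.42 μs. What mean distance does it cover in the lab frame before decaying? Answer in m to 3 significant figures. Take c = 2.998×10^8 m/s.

γ = 1/√(1 − 0.892²) = 2.2122
Dilated lifetime: Δt = γτ₀ = 2.2122 × 3.42 μs = 7.5658 μs
d = vΔt = 0.892c × 7.5658 μs = 2.6742×10^8 m/s × 7.5658×10^-6 s = 2020 m

d ≈ 2020 m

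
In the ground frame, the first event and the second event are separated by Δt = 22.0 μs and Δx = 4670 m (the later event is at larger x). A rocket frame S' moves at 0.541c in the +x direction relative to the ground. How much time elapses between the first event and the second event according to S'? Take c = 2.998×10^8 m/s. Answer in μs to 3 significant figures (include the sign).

γ = 1/√(1 − 0.541²) = 1.1890
Δt' = γ(Δt − vΔx/c²) = 1.1890 × (22.0 μs − 0.541×4670 m / (2.998×10^8 m/s))
= 1.1890 × (13.573 μs) = 16.1 μs

Δt' ≈ 16.1 μs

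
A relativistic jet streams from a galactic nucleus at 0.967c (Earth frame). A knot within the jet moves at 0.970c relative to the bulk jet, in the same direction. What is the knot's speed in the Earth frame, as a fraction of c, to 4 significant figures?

u ≈ 0.9995c

Relativistic velocity addition: u = (u' + v)/(1 + u'v/c²)
= (0.970 + 0.967)/(1 + 0.970×0.967) = 1.937/1.93799 = 0.9995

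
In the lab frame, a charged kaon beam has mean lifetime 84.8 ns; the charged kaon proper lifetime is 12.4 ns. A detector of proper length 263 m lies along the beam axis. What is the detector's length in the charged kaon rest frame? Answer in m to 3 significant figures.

Time dilation ⇒ γ = Δt/τ₀ = 84.8/12.4 = 6.8387
Length contraction: L = L₀/γ = 263/6.8387 = 38.5 m

L ≈ 38.5 m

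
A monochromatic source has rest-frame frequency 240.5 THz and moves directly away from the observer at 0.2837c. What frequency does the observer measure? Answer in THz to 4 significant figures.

Relativistic Doppler: f_obs = f_src √((1−β)/(1+β))
= 240.5 × √(0.716300/1.28370) = 240.5 × 0.746992 = 179.7 THz

f_obs ≈ 179.7 THz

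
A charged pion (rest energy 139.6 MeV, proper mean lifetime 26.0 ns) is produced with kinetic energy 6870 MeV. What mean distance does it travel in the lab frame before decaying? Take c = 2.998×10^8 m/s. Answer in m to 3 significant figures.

d ≈ 391 m

γ = 1 + K/(m₀c²) = 1 + 6870/139.6 = 50.212
β = √(1 − 1/γ²) = 0.99980
Dilated lifetime: γτ₀ = 50.212 × 26.0 ns = 1305.5 ns
d = βc·γτ₀ = 0.99980 × (2.998×10^8 m/s) × 1.3055×10^-6 s = 391 m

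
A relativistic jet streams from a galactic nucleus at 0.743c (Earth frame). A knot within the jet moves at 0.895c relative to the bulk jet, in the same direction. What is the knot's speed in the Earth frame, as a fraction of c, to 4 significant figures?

u ≈ 0.9838c

Relativistic velocity addition: u = (u' + v)/(1 + u'v/c²)
= (0.895 + 0.743)/(1 + 0.895×0.743) = 1.638/1.66499 = 0.9838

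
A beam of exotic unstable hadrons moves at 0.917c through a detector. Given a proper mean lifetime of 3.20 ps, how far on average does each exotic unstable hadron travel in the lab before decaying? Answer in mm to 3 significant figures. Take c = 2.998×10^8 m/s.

γ = 1/√(1 − 0.917²) = 2.5070
Dilated lifetime: Δt = γτ₀ = 2.5070 × 3.20 ps = 8.0223 ps
d = vΔt = 0.917c × 8.0223 ps = 2.7492×10^8 m/s × 8.0223×10^-12 s = 2.21 mm

d ≈ 2.21 mm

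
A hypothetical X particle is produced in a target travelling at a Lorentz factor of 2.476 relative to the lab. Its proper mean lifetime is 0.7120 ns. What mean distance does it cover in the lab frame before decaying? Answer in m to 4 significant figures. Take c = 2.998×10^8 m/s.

β = √(1 − 1/γ²) = √(1 − 1/2.476²) = 0.914813
Dilated lifetime: Δt = γτ₀ = 2.476 × 0.7120 ns = 1.76291 ns
d = vΔt = 0.914813c × 1.76291 ns = 2.74261×10^8 m/s × 1.76291×10^-9 s = 0.4835 m

d ≈ 0.4835 m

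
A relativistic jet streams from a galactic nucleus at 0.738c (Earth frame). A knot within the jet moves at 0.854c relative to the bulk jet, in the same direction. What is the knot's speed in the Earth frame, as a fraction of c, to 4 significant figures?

Relativistic velocity addition: u = (u' + v)/(1 + u'v/c²)
= (0.854 + 0.738)/(1 + 0.854×0.738) = 1.592/1.63025 = 0.9765

u ≈ 0.9765c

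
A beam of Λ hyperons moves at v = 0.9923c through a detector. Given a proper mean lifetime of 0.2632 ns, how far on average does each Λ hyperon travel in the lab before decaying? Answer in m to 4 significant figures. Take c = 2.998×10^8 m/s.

d ≈ 0.6322 m

γ = 1/√(1 − 0.9923²) = 8.07379
Dilated lifetime: Δt = γτ₀ = 8.07379 × 0.2632 ns = 2.12502 ns
d = vΔt = 0.9923c × 2.12502 ns = 2.97492×10^8 m/s × 2.12502×10^-9 s = 0.6322 m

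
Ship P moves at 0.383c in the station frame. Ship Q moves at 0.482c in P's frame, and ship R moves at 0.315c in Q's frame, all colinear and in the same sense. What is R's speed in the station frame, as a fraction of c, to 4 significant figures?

Compose boost 2: (0.482 + 0.383)/(1 + 0.482×0.383) = 0.8650/1.18461 = 0.730201
Compose boost 3: (0.315 + 0.730201)/(1 + 0.315×0.730201) = 1.04520/1.23001 = 0.8497

u ≈ 0.8497c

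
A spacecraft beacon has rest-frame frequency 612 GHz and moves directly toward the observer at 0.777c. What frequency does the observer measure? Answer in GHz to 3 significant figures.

Relativistic Doppler: f_obs = f_src √((1+β)/(1−β))
= 612 × √(1.7770/0.22300) = 612 × 2.8229 = 1730 GHz

f_obs ≈ 1730 GHz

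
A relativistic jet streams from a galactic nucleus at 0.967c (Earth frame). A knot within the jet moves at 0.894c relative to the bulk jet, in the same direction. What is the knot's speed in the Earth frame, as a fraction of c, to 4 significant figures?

Relativistic velocity addition: u = (u' + v)/(1 + u'v/c²)
= (0.894 + 0.967)/(1 + 0.894×0.967) = 1.861/1.86450 = 0.9981

u ≈ 0.9981c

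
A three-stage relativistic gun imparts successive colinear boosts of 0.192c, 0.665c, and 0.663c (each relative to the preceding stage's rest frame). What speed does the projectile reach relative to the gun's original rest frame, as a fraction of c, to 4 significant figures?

u ≈ 0.9462c

Compose boost 2: (0.665 + 0.192)/(1 + 0.665×0.192) = 0.8570/1.12768 = 0.759967
Compose boost 3: (0.663 + 0.759967)/(1 + 0.663×0.759967) = 1.42297/1.50386 = 0.9462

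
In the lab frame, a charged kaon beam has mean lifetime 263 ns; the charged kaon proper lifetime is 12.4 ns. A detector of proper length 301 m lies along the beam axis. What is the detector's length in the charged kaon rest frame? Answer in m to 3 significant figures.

Time dilation ⇒ γ = Δt/τ₀ = 263/12.4 = 21.210
Length contraction: L = L₀/γ = 301/21.210 = 14.2 m

L ≈ 14.2 m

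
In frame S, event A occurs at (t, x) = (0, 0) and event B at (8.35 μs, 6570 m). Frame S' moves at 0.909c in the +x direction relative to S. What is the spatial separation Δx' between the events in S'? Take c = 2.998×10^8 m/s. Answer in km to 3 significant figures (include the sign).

γ = 1/√(1 − 0.909²) = 2.3993
Δx' = γ(Δx − vΔt) = 2.3993 × (6570 m − 0.909×(2.998×10^8 m/s)×8.35×10^-6 s)
= 2.3993 × (4294.5 m) = 10.3 km

Δx' ≈ 10.3 km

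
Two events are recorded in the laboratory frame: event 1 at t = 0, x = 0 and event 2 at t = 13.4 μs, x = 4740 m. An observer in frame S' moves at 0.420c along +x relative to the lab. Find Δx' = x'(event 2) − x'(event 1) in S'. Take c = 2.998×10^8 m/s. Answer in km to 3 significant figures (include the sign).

γ = 1/√(1 − 0.420²) = 1.1019
Δx' = γ(Δx − vΔt) = 1.1019 × (4740 m − 0.420×(2.998×10^8 m/s)×13.4×10^-6 s)
= 1.1019 × (3052.7 m) = 3.36 km

Δx' ≈ 3.36 km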